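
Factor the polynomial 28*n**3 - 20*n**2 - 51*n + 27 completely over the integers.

(2*n - 1)*(2*n - 3)*(7*n + 9)

Trying the rational-root candidates, n = -9/7 is a root, so (7*n + 9) is a factor; dividing leaves 4*n**2 - 8*n + 3.
The remaining quadratic factors as (2*n - 3)(2*n - 1).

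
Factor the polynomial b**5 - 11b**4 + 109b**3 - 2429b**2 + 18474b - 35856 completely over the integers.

Among the possible rational roots, b = 8 is a root, so (b - 8) divides it; the quotient is b**4 - 3b**3 + 85b**2 - 1749b + 4482.
Next, b = 3 is a root, so (b - 3) divides it; the quotient is b**3 + 85b - 1494.
Then b = 9 is a root, so (b - 9) is a factor; dividing leaves b**2 + 9b + 166.
The quadratic b**2 + 9b + 166 has discriminant -583 < 0 and is irreducible over ℤ.

(b - 3)(b - 8)(b - 9)(b**2 + 9b + 166)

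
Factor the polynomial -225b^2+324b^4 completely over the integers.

Factor out 9b^2, leaving 36b^2-25, which is a difference of two squares.

9b^2(6b+5)(6b-5)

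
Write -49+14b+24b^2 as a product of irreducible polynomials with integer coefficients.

Need a pair with product 24·(-49) = -1176 and sum 14: that's -28 and 42.
Split the middle term: 24b^2-28b + 42b-49 = 4b(6b-7) + 7(6b-7).

(4b+7)(6b-7)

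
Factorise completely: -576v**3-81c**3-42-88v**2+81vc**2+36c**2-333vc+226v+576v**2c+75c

-(8v-3c-3)(9v-9c+7)(8v+3c-2)

Group: 9v(-64v**2+40v+9c**2+3c-6) + (-9c+7)(-64v**2+40v+9c**2+3c-6); both groups contain (-64v**2+40v+9c**2+3c-6), so (9v-9c+7) is a factor with cofactor -64v**2+40v+9c**2+3c-6.
The cofactor groups again: -64v**2+40v+9c**2+3c-6 = -8v(8v-3c-3) + (-3c+2)(8v-3c-3); both groups contain (8v-3c-3), giving -(8v+3c-2)(8v-3c-3).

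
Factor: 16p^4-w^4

(2p+w)(2p-w)(4p^2+w^2)

(2p)⁴ − (w)⁴ = ((2p)² − (w)²)((2p)² + (w)²); the first factor splits again, the second (4p^2+w^2) is irreducible.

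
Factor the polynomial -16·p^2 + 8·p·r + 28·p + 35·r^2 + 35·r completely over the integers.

Group: -4·p·(4·p + 5·r) + (7·r + 7)·(4·p + 5·r); both groups contain (4·p + 5·r).

-(4·p + 5·r)·(4·p - 7·r - 7)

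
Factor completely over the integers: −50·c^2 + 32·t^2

2·(4·t − 5·c)·(4·t + 5·c)

Every term has a factor of 2. Then 16·t^2 − 25·c^2 = (4·t)² − (5·c)².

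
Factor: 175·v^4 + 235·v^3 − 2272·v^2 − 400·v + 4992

(5·v + 8)·(5·v − 12)·(7·v − 13)·(v + 4)

Testing divisors of the constant over divisors of the leading coefficient, v = 13/7 is a root, giving the factor (7·v − 13) and quotient 25·v^3 + 80·v^2 − 176·v − 384.
Then v = 12/5 is a root, so (5·v − 12) divides it; the quotient is 5·v^2 + 28·v + 32.
The remaining quadratic factors as (v + 4)(5·v + 8).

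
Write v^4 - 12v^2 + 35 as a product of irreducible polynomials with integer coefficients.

Substitute u = v^2 to get a quadratic in u, then factor.
v^2 - 5 is irreducible over ℤ (5 is not a perfect square).
v^2 - 7 is irreducible over ℤ (7 is not a perfect square).

(v^2 - 5)(v^2 - 7)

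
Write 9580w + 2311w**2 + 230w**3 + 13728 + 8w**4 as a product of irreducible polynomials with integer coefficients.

By the rational root theorem, w = -13/4 is a root, so (4w + 13) divides it; the quotient is 2w**3 + 51w**2 + 412w + 1056.
Then w = -8 is a root, so (w + 8) is a factor; dividing leaves 2w**2 + 35w + 132.
The remaining quadratic factors as (w + 12)(2w + 11).

(2w + 11)(4w + 13)(w + 12)(w + 8)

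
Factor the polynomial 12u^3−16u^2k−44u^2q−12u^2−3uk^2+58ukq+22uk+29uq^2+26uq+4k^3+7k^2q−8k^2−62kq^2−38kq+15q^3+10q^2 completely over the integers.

(3u−4k+q)(2u−k−5q)(2u+k−3q−2)

Group: 3u(4u^2−16uq−4u−k^2−2kq+2k+15q^2+10q) + (−4k+q)(4u^2−16uq−4u−k^2−2kq+2k+15q^2+10q); both groups contain (4u^2−16uq−4u−k^2−2kq+2k+15q^2+10q), so (3u−4k+q) is a factor with cofactor 4u^2−16uq−4u−k^2−2kq+2k+15q^2+10q.
The cofactor groups again: 4u^2−16uq−4u−k^2−2kq+2k+15q^2+10q = 2u(2u−k−5q) + (k−3q−2)(2u−k−5q); both groups contain (2u−k−5q), giving (2u+k−3q−2)(2u−k−5q).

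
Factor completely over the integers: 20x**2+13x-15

(4x+5)(5x-3)

Need a pair with product 20·(-15) = -300 and sum 13: that's 25 and -12.
Split the middle term: 20x**2+25x - 12x-15 = 5x(4x+5) - 3(4x+5).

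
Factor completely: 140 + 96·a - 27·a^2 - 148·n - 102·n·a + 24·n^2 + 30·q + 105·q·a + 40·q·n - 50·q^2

Group: -10·q·(5·q + 2·n - 9·a - 10) + (12·n + 3·a - 14)·(5·q + 2·n - 9·a - 10); both groups contain (5·q + 2·n - 9·a - 10).

-(10·q - 12·n - 3·a + 14)·(5·q + 2·n - 9·a - 10)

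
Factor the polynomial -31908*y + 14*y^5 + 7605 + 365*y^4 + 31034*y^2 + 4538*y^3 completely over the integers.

Trying the rational-root candidates, y = 3/7 is a root, giving the factor (7*y - 3) and quotient 2*y^4 + 53*y^3 + 671*y^2 + 4721*y - 2535.
Continuing, y = -15 is a root, so (y + 15) divides it; the quotient is 2*y^3 + 23*y^2 + 326*y - 169.
Continuing, y = 1/2 is a root, giving the factor (2*y - 1) and quotient y^2 + 12*y + 169.
The quadratic y^2 + 12*y + 169 has discriminant -532 < 0 and is irreducible over ℤ.

(2*y - 1)*(7*y - 3)*(y + 15)*(y^2 + 12*y + 169)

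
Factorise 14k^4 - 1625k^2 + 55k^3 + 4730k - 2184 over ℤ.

Trying the rational-root candidates, k = 4/7 is a root, so (7k - 4) is a factor; dividing leaves 2k^3 + 9k^2 - 227k + 546.
Continuing, k = -14 is a root, so (k + 14) divides it; the quotient is 2k^2 - 19k + 39.
The remaining quadratic factors as (k - 3)(2k - 13).

(2k - 13)(7k - 4)(k + 14)(k - 3)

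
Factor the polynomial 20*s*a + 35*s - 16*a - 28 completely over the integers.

(4*a + 7)*(5*s - 4)

Group as (20*s*a + 35*s) + (-16*a - 28) = 5*s*(4*a + 7) - 4*(4*a + 7).
Both groups share the factor (4*a + 7).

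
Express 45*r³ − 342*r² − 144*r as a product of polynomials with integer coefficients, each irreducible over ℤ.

Pull out the common factor 9*r, then factor the remaining trinomial.

9*r*(5*r + 2)*(r − 8)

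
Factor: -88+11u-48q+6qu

(6q+11)(u-8)

Group as (6qu-48q) + (11u-88) = 6q(u-8) + 11(u-8).
Both groups share the factor (u-8).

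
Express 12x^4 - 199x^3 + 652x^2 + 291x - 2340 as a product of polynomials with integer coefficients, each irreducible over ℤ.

(3x + 5)(4x - 13)(x - 12)(x - 3)

Testing divisors of the constant over divisors of the leading coefficient, x = -5/3 is a root, so (3x + 5) divides it; the quotient is 4x^3 - 73x^2 + 339x - 468.
Continuing, x = 3 is a root, so (x - 3) is a factor; dividing leaves 4x^2 - 61x + 156.
The remaining quadratic factors as (4x - 13)(x - 12).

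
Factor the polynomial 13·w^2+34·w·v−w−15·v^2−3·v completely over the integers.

Group: 13·w·(w+3·v) + (−5·v−1)·(w+3·v); both groups contain (w+3·v).

(13·w−5·v−1)·(w+3·v)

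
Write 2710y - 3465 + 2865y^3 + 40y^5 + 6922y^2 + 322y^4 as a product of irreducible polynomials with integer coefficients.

(2y - 1)(4y + 7)(5y + 9)(y^2 + 5y + 55)

Trying the rational-root candidates, y = 1/2 is a root, so (2y - 1) is a factor; dividing leaves 20y^4 + 171y^3 + 1518y^2 + 4220y + 3465.
Next, y = -9/5 is a root, so (5y + 9) is a factor; dividing leaves 4y^3 + 27y^2 + 255y + 385.
Next, y = -7/4 is a root, so (4y + 7) is a factor; dividing leaves y^2 + 5y + 55.
The quadratic y^2 + 5y + 55 has discriminant -195 < 0 and is irreducible over ℤ.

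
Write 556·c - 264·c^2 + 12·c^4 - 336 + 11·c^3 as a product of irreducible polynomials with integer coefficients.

(3·c - 4)·(4·c - 7)·(c + 6)·(c - 2)

By the rational root theorem, c = 2 is a root, so (c - 2) is a factor; dividing leaves 12·c^3 + 35·c^2 - 194·c + 168.
Continuing, c = 7/4 is a root, giving the factor (4·c - 7) and quotient 3·c^2 + 14·c - 24.
The remaining quadratic factors as (3·c - 4)(c + 6).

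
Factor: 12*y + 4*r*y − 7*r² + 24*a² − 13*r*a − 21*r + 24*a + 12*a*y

−(7*r − 8*a − 4*y)*(r + 3*a + 3)

Group: −r*(7*r − 8*a − 4*y) + (−3*a − 3)*(7*r − 8*a − 4*y); both groups contain (7*r − 8*a − 4*y).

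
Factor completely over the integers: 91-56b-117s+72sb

Group as (72sb-117s) + (-56b+91) = 9s(8b-13) - 7(8b-13).
Both groups share the factor (8b-13).

(8b-13)(9s-7)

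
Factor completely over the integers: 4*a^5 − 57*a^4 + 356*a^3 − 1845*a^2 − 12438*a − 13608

(4*a + 7)*(a + 2)*(a − 12)*(a^2 − 6*a + 81)

Among the possible rational roots, a = −2 is a root, so (a + 2) divides it; the quotient is 4*a^4 − 65*a^3 + 486*a^2 − 2817*a − 6804.
Continuing, a = −7/4 is a root, giving the factor (4*a + 7) and quotient a^3 − 18*a^2 + 153*a − 972.
Next, a = 12 is a root, so (a − 12) divides it; the quotient is a^2 − 6*a + 81.
The quadratic a^2 − 6*a + 81 has discriminant −288 < 0 and is irreducible over ℤ.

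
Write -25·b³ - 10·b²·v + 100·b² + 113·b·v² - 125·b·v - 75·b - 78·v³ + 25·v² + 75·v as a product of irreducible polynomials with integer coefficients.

Group: 5·b·(-5·b² - 8·b·v + 15·b + 13·v² - 15·v) + (-6·v - 5)·(-5·b² - 8·b·v + 15·b + 13·v² - 15·v); both groups contain (-5·b² - 8·b·v + 15·b + 13·v² - 15·v), so (5·b - 6·v - 5) is a factor with cofactor -5·b² - 8·b·v + 15·b + 13·v² - 15·v.
The cofactor groups again: -5·b² - 8·b·v + 15·b + 13·v² - 15·v = -b·(5·b + 13·v - 15) + v·(5·b + 13·v - 15); both groups contain (5·b + 13·v - 15), giving -(b - v)·(5·b + 13·v - 15).

-(5·b + 13·v - 15)·(5·b - 6·v - 5)·(b - v)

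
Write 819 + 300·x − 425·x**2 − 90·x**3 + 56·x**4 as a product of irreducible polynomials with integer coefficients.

(2·x + 3)·(4·x + 7)·(7·x − 13)·(x − 3)

Trying the rational-root candidates, x = −3/2 is a root, so (2·x + 3) is a factor; dividing leaves 28·x**3 − 87·x**2 − 82·x + 273.
Then x = −7/4 is a root, so (4·x + 7) is a factor; dividing leaves 7·x**2 − 34·x + 39.
The remaining quadratic factors as (7·x − 13)(x − 3).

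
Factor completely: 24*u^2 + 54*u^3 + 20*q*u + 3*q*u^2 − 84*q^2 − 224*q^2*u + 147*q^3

Group: 3*q*(49*q^2 − 42*q*u − 28*q − 27*u^2 − 12*u) − 2*u*(49*q^2 − 42*q*u − 28*q − 27*u^2 − 12*u); both groups contain (49*q^2 − 42*q*u − 28*q − 27*u^2 − 12*u), so (3*q − 2*u) is a factor with cofactor 49*q^2 − 42*q*u − 28*q − 27*u^2 − 12*u.
The cofactor groups again: 49*q^2 − 42*q*u − 28*q − 27*u^2 − 12*u = 7*q*(7*q + 3*u) + (−9*u − 4)*(7*q + 3*u); both groups contain (7*q + 3*u), giving (7*q − 9*u − 4)*(7*q + 3*u).

(3*q − 2*u)*(7*q + 3*u)*(7*q − 9*u − 4)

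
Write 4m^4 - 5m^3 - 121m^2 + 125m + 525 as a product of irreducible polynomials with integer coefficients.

By the rational root theorem, m = 3 is a root, so (m - 3) divides it; the quotient is 4m^3 + 7m^2 - 100m - 175.
Continuing, m = 5 is a root, so (m - 5) is a factor; dividing leaves 4m^2 + 27m + 35.
The remaining quadratic factors as (m + 5)(4m + 7).

(4m + 7)(m + 5)(m - 3)(m - 5)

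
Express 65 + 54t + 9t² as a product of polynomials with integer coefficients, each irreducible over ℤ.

Need a pair with product 9·65 = 585 and sum 54: that's 39 and 15.
Split the middle term: 9t² + 39t + 15t + 65 = 3t(3t + 13) + 5(3t + 13).

(3t + 13)(3t + 5)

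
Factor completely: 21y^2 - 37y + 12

(3y - 4)(7y - 3)

Need a pair with product 21·12 = 252 and sum -37: that's -9 and -28.
Split the middle term: 21y^2 - 9y - 28y + 12 = 3y(7y - 3) - 4(7y - 3).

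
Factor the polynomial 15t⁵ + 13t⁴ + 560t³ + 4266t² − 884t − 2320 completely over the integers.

Among the possible rational roots, t = −5 is a root, so (t + 5) is a factor; dividing leaves 15t⁴ − 62t³ + 870t² − 84t − 464.
Continuing, t = 4/5 is a root, so (5t − 4) divides it; the quotient is 3t³ − 10t² + 166t + 116.
Continuing, t = −2/3 is a root, so (3t + 2) divides it; the quotient is t² − 4t + 58.
The quadratic t² − 4t + 58 has discriminant −216 < 0 and is irreducible over ℤ.

(3t + 2)(5t − 4)(t + 5)(t² − 4t + 58)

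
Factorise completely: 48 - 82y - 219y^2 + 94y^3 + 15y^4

(3y - 1)(5y + 3)(y + 8)(y - 2)

Among the possible rational roots, y = 1/3 is a root, so (3y - 1) is a factor; dividing leaves 5y^3 + 33y^2 - 62y - 48.
Continuing, y = 2 is a root, so (y - 2) divides it; the quotient is 5y^2 + 43y + 24.
The remaining quadratic factors as (5y + 3)(y + 8).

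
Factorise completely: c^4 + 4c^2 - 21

Substitute u = c^2 to get a quadratic in u, then factor.
c^2 - 3 is irreducible over ℤ (3 is not a perfect square).
c^2 + 7 is irreducible over ℤ (always positive, so no real roots).

(c^2 + 7)(c^2 - 3)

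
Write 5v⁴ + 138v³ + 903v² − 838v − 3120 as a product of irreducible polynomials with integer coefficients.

(5v + 8)(v + 13)(v + 15)(v − 2)

Among the possible rational roots, v = −15 is a root, giving the factor (v + 15) and quotient 5v³ + 63v² − 42v − 208.
Continuing, v = 2 is a root, so (v − 2) divides it; the quotient is 5v² + 73v + 104.
The remaining quadratic factors as (5v + 8)(v + 13).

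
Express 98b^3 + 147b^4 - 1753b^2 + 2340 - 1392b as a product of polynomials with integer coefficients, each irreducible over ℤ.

Among the possible rational roots, b = 6/7 is a root, so (7b - 6) divides it; the quotient is 21b^3 + 32b^2 - 223b - 390.
Next, b = -3 is a root, giving the factor (b + 3) and quotient 21b^2 - 31b - 130.
The remaining quadratic factors as (7b + 13)(3b - 10).

(3b - 10)(7b + 13)(7b - 6)(b + 3)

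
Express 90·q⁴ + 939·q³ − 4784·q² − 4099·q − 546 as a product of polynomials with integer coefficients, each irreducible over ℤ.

Testing divisors of the constant over divisors of the leading coefficient, q = −3/5 is a root, so (5·q + 3) divides it; the quotient is 18·q³ + 177·q² − 1063·q − 182.
Then q = 13/3 is a root, so (3·q − 13) divides it; the quotient is 6·q² + 85·q + 14.
The remaining quadratic factors as (q + 14)(6·q + 1).

(3·q − 13)·(5·q + 3)·(6·q + 1)·(q + 14)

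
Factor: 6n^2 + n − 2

Need a pair with product 6·(−2) = −12 and sum 1: that's −3 and 4.
Split the middle term: 6n^2 − 3n + 4n − 2 = 3n(2n − 1) + 2(2n − 1).

(2n − 1)(3n + 2)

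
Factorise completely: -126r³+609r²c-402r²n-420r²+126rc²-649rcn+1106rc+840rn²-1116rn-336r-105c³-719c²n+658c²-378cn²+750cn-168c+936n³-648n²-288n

Group: 3r(-42r²+189rc-218rn-56r+105c²+89cn-28c-156n²-48n) + (-c-6n+6)(-42r²+189rc-218rn-56r+105c²+89cn-28c-156n²-48n); both groups contain (-42r²+189rc-218rn-56r+105c²+89cn-28c-156n²-48n), so (3r-c-6n+6) is a factor with cofactor -42r²+189rc-218rn-56r+105c²+89cn-28c-156n²-48n.
The cofactor groups again: -42r²+189rc-218rn-56r+105c²+89cn-28c-156n²-48n = -3r(14r+7c+12n) + (15c-13n-4)(14r+7c+12n); both groups contain (14r+7c+12n), giving -(3r-15c+13n+4)(14r+7c+12n).

-(3r-15c+13n+4)(3r-c-6n+6)(14r+7c+12n)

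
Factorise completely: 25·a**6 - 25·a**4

25·a**4·(a + 1)·(a - 1)

Pull out the common factor 25·a**4, leaving a**2 - 1.
Recognize a difference of squares with the parts a and 1.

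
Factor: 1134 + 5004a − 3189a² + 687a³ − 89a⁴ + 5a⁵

(5a + 1)(a − 3)(a − 9)(a² − 6a + 42)

By the rational root theorem, a = 3 is a root, so (a − 3) divides it; the quotient is 5a⁴ − 74a³ + 465a² − 1794a − 378.
Continuing, a = −1/5 is a root, giving the factor (5a + 1) and quotient a³ − 15a² + 96a − 378.
Continuing, a = 9 is a root, giving the factor (a − 9) and quotient a² − 6a + 42.
The quadratic a² − 6a + 42 has discriminant −132 < 0 and is irreducible over ℤ.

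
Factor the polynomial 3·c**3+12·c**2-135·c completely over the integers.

Pull out the common factor 3·c, then factor the remaining trinomial.

3·c·(c+9)·(c-5)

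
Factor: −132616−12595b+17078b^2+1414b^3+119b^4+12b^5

Trying the rational-root candidates, b = 11/4 is a root, so (4b−11) divides it; the quotient is 3b^4+38b^3+458b^2+5529b+12056.
Next, b = −11 is a root, giving the factor (b+11) and quotient 3b^3+5b^2+403b+1096.
Next, b = −8/3 is a root, so (3b+8) divides it; the quotient is b^2−b+137.
The quadratic b^2−b+137 has discriminant −547 < 0 and is irreducible over ℤ.

(3b+8)(4b−11)(b+11)(b^2−b+137)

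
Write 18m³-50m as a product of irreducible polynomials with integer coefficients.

2m(3m+5)(3m-5)

Pull out the common factor 2m; 9m²-25 is a difference of squares.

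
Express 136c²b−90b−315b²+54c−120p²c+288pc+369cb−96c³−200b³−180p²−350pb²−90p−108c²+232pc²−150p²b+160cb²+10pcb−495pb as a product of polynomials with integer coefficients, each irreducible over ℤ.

−(4c+5b+6)(5p−3c+5b)(6p−8c+8b+3)

Group: 6p(−20pc−25pb−30p+12c²−5cb+18c−25b²−30b) + (−8c+8b+3)(−20pc−25pb−30p+12c²−5cb+18c−25b²−30b); both groups contain (−20pc−25pb−30p+12c²−5cb+18c−25b²−30b), so (6p−8c+8b+3) is a factor with cofactor −20pc−25pb−30p+12c²−5cb+18c−25b²−30b.
The cofactor groups again: −20pc−25pb−30p+12c²−5cb+18c−25b²−30b = −5p(4c+5b+6) + (3c−5b)(4c+5b+6); both groups contain (4c+5b+6), giving −(5p−3c+5b)(4c+5b+6).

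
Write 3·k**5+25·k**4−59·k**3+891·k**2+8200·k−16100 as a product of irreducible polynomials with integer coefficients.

Testing divisors of the constant over divisors of the leading coefficient, k = −10 is a root, giving the factor (k+10) and quotient 3·k**4−5·k**3−9·k**2+981·k−1610.
Then k = 5/3 is a root, giving the factor (3·k−5) and quotient k**3−3·k+322.
Then k = −7 is a root, so (k+7) is a factor; dividing leaves k**2−7·k+46.
The quadratic k**2−7·k+46 has discriminant −135 < 0 and is irreducible over ℤ.

(3·k−5)·(k+10)·(k+7)·(k**2−7·k+46)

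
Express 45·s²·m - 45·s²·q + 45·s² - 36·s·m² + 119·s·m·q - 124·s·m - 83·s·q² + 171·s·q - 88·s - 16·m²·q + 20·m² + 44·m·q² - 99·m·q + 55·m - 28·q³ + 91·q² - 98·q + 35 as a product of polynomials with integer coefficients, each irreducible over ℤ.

Group: m·(45·s² - 36·s·m + 83·s·q - 88·s - 16·m·q + 20·m + 28·q² - 63·q + 35) + (-q + 1)·(45·s² - 36·s·m + 83·s·q - 88·s - 16·m·q + 20·m + 28·q² - 63·q + 35); both groups contain (45·s² - 36·s·m + 83·s·q - 88·s - 16·m·q + 20·m + 28·q² - 63·q + 35), so (m - q + 1) is a factor with cofactor 45·s² - 36·s·m + 83·s·q - 88·s - 16·m·q + 20·m + 28·q² - 63·q + 35.
The cofactor groups again: 45·s² - 36·s·m + 83·s·q - 88·s - 16·m·q + 20·m + 28·q² - 63·q + 35 = 9·s·(5·s - 4·m + 7·q - 7) + (4·q - 5)·(5·s - 4·m + 7·q - 7); both groups contain (5·s - 4·m + 7·q - 7), giving (9·s + 4·q - 5)·(5·s - 4·m + 7·q - 7).

(5·s - 4·m + 7·q - 7)·(9·s + 4·q - 5)·(m - q + 1)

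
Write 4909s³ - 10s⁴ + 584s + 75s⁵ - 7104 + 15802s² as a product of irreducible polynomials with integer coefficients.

By the rational root theorem, s = -8/3 is a root, giving the factor (3s + 8) and quotient 25s⁴ - 70s³ + 1823s² + 406s - 888.
Next, s = -4/5 is a root, so (5s + 4) is a factor; dividing leaves 5s³ - 18s² + 379s - 222.
Next, s = 3/5 is a root, giving the factor (5s - 3) and quotient s² - 3s + 74.
The quadratic s² - 3s + 74 has discriminant -287 < 0 and is irreducible over ℤ.

(3s + 8)(5s + 4)(5s - 3)(s² - 3s + 74)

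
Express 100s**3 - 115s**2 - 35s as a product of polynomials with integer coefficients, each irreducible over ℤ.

5s(4s + 1)(5s - 7)

Pull out the common factor 5s, then factor the remaining trinomial.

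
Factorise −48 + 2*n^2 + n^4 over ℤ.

Substitute u = n^2 to get a quadratic in u, then factor.
n^2 − 6 is irreducible over ℤ (6 is not a perfect square).
n^2 + 8 is irreducible over ℤ (always positive, so no real roots).

(n^2 + 8)*(n^2 − 6)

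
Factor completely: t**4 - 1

Difference of squares twice: with A = t and B = 1, A⁴ − B⁴ = (A² − B²)(A² + B²), and A² − B² factors again.

(t + 1)(t - 1)(t**2 + 1)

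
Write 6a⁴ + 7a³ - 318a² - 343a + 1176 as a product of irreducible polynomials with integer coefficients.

(2a - 3)(3a + 8)(a + 7)(a - 7)

Among the possible rational roots, a = 7 is a root, giving the factor (a - 7) and quotient 6a³ + 49a² + 25a - 168.
Next, a = -8/3 is a root, so (3a + 8) is a factor; dividing leaves 2a² + 11a - 21.
The remaining quadratic factors as (2a - 3)(a + 7).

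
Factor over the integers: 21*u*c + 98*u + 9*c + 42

(3*c + 14)*(7*u + 3)

Group as (21*u*c + 98*u) + (9*c + 42) = 7*u*(3*c + 14) + 3*(3*c + 14).
Both groups share the factor (3*c + 14).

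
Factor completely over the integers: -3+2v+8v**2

Need a pair with product 8·(-3) = -24 and sum 2: that's -4 and 6.
Split the middle term: 8v**2-4v + 6v-3 = 4v(2v-1) + 3(2v-1).

(2v-1)(4v+3)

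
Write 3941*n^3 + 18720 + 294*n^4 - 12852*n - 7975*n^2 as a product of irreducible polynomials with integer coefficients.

By the rational root theorem, n = 8/7 is a root, giving the factor (7*n - 8) and quotient 42*n^3 + 611*n^2 - 441*n - 2340.
Continuing, n = -15 is a root, so (n + 15) divides it; the quotient is 42*n^2 - 19*n - 156.
The remaining quadratic factors as (6*n - 13)(7*n + 12).

(6*n - 13)*(7*n + 12)*(7*n - 8)*(n + 15)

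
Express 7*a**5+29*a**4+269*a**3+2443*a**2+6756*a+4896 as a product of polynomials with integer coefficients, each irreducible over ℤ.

(7*a+8)*(a+3)*(a+4)*(a**2−4*a+51)

Trying the rational-root candidates, a = −4 is a root, so (a+4) is a factor; dividing leaves 7*a**4+a**3+265*a**2+1383*a+1224.
Then a = −3 is a root, giving the factor (a+3) and quotient 7*a**3−20*a**2+325*a+408.
Next, a = −8/7 is a root, giving the factor (7*a+8) and quotient a**2−4*a+51.
The quadratic a**2−4*a+51 has discriminant −188 < 0 and is irreducible over ℤ.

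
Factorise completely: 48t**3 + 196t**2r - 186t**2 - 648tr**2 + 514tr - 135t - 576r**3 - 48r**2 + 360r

(3t - 8r)(2t + 12r - 9)(8t + 6r + 5)

Group: 8t(6t**2 + 20tr - 27t - 96r**2 + 72r) + (6r + 5)(6t**2 + 20tr - 27t - 96r**2 + 72r); both groups contain (6t**2 + 20tr - 27t - 96r**2 + 72r), so (8t + 6r + 5) is a factor with cofactor 6t**2 + 20tr - 27t - 96r**2 + 72r.
The cofactor groups again: 6t**2 + 20tr - 27t - 96r**2 + 72r = 2t(3t - 8r) + (12r - 9)(3t - 8r); both groups contain (3t - 8r), giving (2t + 12r - 9)(3t - 8r).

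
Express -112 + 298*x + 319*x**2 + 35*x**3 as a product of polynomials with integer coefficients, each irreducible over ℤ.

(5*x + 7)*(7*x - 2)*(x + 8)

Testing divisors of the constant over divisors of the leading coefficient, x = -7/5 is a root, giving the factor (5*x + 7) and quotient 7*x**2 + 54*x - 16.
The remaining quadratic factors as (7*x - 2)(x + 8).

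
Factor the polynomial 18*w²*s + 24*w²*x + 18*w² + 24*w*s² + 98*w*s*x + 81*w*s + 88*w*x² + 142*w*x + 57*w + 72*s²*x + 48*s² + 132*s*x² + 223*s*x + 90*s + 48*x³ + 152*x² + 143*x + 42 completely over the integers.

(3*s + 4*x + 3)*(6*w + 8*s + 4*x + 7)*(w + 3*x + 2)

Group: w*(18*w*s + 24*w*x + 18*w + 24*s² + 44*s*x + 45*s + 16*x² + 40*x + 21) + (3*x + 2)*(18*w*s + 24*w*x + 18*w + 24*s² + 44*s*x + 45*s + 16*x² + 40*x + 21); both groups contain (18*w*s + 24*w*x + 18*w + 24*s² + 44*s*x + 45*s + 16*x² + 40*x + 21), so (w + 3*x + 2) is a factor with cofactor 18*w*s + 24*w*x + 18*w + 24*s² + 44*s*x + 45*s + 16*x² + 40*x + 21.
The cofactor groups again: 18*w*s + 24*w*x + 18*w + 24*s² + 44*s*x + 45*s + 16*x² + 40*x + 21 = 3*s*(6*w + 8*s + 4*x + 7) + (4*x + 3)*(6*w + 8*s + 4*x + 7); both groups contain (6*w + 8*s + 4*x + 7), giving (3*s + 4*x + 3)*(6*w + 8*s + 4*x + 7).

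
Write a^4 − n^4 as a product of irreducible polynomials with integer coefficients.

(a + n)*(a − n)*(a^2 + n^2)

(a)⁴ − (n)⁴ = ((a)² − (n)²)((a)² + (n)²); the first factor splits again, the second (a^2 + n^2) is irreducible.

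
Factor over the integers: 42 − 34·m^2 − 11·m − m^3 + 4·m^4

(4·m + 7)·(m + 2)·(m − 1)·(m − 3)

Testing divisors of the constant over divisors of the leading coefficient, m = 3 is a root, so (m − 3) divides it; the quotient is 4·m^3 + 11·m^2 − m − 14.
Next, m = 1 is a root, giving the factor (m − 1) and quotient 4·m^2 + 15·m + 14.
The remaining quadratic factors as (4·m + 7)(m + 2).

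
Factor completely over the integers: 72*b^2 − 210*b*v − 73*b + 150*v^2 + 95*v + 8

(8*b − 10*v − 1)*(9*b − 15*v − 8)

Group: 8*b*(9*b − 15*v − 8) + (−10*v − 1)*(9*b − 15*v − 8); both groups contain (9*b − 15*v − 8).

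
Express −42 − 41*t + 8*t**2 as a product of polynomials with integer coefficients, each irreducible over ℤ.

Need a pair with product 8·(−42) = −336 and sum −41: that's −48 and 7.
Split the middle term: 8*t**2 − 48*t + 7*t − 42 = 8*t*(t − 6) + 7*(t − 6).

(8*t + 7)*(t − 6)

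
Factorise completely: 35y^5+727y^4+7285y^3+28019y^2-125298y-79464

Trying the rational-root candidates, y = -11 is a root, so (y+11) is a factor; dividing leaves 35y^4+342y^3+3523y^2-10734y-7224.
Then y = 14/5 is a root, so (5y-14) is a factor; dividing leaves 7y^3+88y^2+951y+516.
Next, y = -4/7 is a root, so (7y+4) is a factor; dividing leaves y^2+12y+129.
The quadratic y^2+12y+129 has discriminant -372 < 0 and is irreducible over ℤ.

(5y-14)(7y+4)(y+11)(y^2+12y+129)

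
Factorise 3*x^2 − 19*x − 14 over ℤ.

Need a pair with product 3·(−14) = −42 and sum −19: that's 2 and −21.
Split the middle term: 3*x^2 + 2*x − 21*x − 14 = x*(3*x + 2) − 7*(3*x + 2).

(3*x + 2)*(x − 7)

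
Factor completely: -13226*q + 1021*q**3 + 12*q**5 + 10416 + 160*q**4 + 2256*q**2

(2*q - 3)*(6*q - 7)*(q + 8)*(q**2 + 8*q + 62)

Trying the rational-root candidates, q = 7/6 is a root, so (6*q - 7) divides it; the quotient is 2*q**4 + 29*q**3 + 204*q**2 + 614*q - 1488.
Continuing, q = -8 is a root, so (q + 8) divides it; the quotient is 2*q**3 + 13*q**2 + 100*q - 186.
Then q = 3/2 is a root, so (2*q - 3) divides it; the quotient is q**2 + 8*q + 62.
The quadratic q**2 + 8*q + 62 has discriminant -184 < 0 and is irreducible over ℤ.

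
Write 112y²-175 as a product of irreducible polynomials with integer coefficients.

Factor out 7, leaving 16y²-25, which is a difference of two squares.

7(4y+5)(4y-5)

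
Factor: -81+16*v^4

(2*v)⁴ − (3)⁴ = ((2*v)² − (3)²)((2*v)² + (3)²); the first factor splits again, the second (4*v^2+9) is irreducible.

(2*v+3)*(2*v-3)*(4*v^2+9)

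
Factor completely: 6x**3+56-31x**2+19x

Trying the rational-root candidates, x = -1 is a root, so (x+1) is a factor; dividing leaves 6x**2-37x+56.
The remaining quadratic factors as (3x-8)(2x-7).

(2x-7)(3x-8)(x+1)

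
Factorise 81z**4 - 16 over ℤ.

Write as (9z**2)² − (4)², then factor 9z**2 - 4 once more.

(3z + 2)(3z - 2)(9z**2 + 4)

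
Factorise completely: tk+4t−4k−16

Group as (tk+4t) + (−4k−16) = t(k+4) − 4(k+4).
Both groups share the factor (k+4).

(k+4)(t−4)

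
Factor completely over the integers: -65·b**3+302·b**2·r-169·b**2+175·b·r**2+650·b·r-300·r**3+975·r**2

-(13·b+15·r)·(5·b-4·r+13)·(b-5·r)

Group: 13·b·(-5·b**2+29·b·r-13·b-20·r**2+65·r) + 15·r·(-5·b**2+29·b·r-13·b-20·r**2+65·r); both groups contain (-5·b**2+29·b·r-13·b-20·r**2+65·r), so (13·b+15·r) is a factor with cofactor -5·b**2+29·b·r-13·b-20·r**2+65·r.
The cofactor groups again: -5·b**2+29·b·r-13·b-20·r**2+65·r = -5·b·(b-5·r) + (4·r-13)·(b-5·r); both groups contain (b-5·r), giving -(5·b-4·r+13)·(b-5·r).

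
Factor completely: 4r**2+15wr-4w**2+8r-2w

Group: -4w(w-4r) + (-r-2)(w-4r); both groups contain (w-4r).

-(w-4r)(4w+r+2)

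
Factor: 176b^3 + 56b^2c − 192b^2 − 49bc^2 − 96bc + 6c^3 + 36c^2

(11b − 2c − 12)(4b + 3c)(4b − c)

Group: 4b(44b^2 − 19bc − 48b + 2c^2 + 12c) + 3c(44b^2 − 19bc − 48b + 2c^2 + 12c); both groups contain (44b^2 − 19bc − 48b + 2c^2 + 12c), so (4b + 3c) is a factor with cofactor 44b^2 − 19bc − 48b + 2c^2 + 12c.
The cofactor groups again: 44b^2 − 19bc − 48b + 2c^2 + 12c = 11b(4b − c) + (−2c − 12)(4b − c); both groups contain (4b − c), giving (11b − 2c − 12)(4b − c).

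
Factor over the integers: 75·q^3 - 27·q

Pull out the common factor 3·q; 25·q^2 - 9 is a difference of squares.

3·q·(5·q + 3)·(5·q - 3)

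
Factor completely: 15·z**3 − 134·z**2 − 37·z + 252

Among the possible rational roots, z = 4/3 is a root, giving the factor (3·z − 4) and quotient 5·z**2 − 38·z − 63.
The remaining quadratic factors as (z − 9)(5·z + 7).

(3·z − 4)·(5·z + 7)·(z − 9)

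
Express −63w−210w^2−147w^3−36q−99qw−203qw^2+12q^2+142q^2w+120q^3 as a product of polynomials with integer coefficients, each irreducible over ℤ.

Group: 5q(24q^2+14qw−12q−49w^2−21w) + (3w+3)(24q^2+14qw−12q−49w^2−21w); both groups contain (24q^2+14qw−12q−49w^2−21w), so (5q+3w+3) is a factor with cofactor 24q^2+14qw−12q−49w^2−21w.
The cofactor groups again: 24q^2+14qw−12q−49w^2−21w = 4q(6q−7w−3) + 7w(6q−7w−3); both groups contain (6q−7w−3), giving (4q+7w)(6q−7w−3).

(4q+7w)(5q+3w+3)(6q−7w−3)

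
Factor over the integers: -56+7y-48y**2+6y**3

(y-8)(6y**2+7)

Group as (6y**3+7y) + (-48y**2-56) = y(6y**2+7) - 8(6y**2+7).
Both groups share the factor (6y**2+7).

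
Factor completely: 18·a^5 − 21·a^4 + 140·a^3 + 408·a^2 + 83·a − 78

Testing divisors of the constant over divisors of the leading coefficient, a = −2/3 is a root, so (3·a + 2) divides it; the quotient is 6·a^4 − 11·a^3 + 54·a^2 + 100·a − 39.
Then a = −3/2 is a root, giving the factor (2·a + 3) and quotient 3·a^3 − 10·a^2 + 42·a − 13.
Then a = 1/3 is a root, so (3·a − 1) is a factor; dividing leaves a^2 − 3·a + 13.
The quadratic a^2 − 3·a + 13 has discriminant −43 < 0 and is irreducible over ℤ.

(2·a + 3)·(3·a + 2)·(3·a − 1)·(a^2 − 3·a + 13)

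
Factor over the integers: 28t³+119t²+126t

Pull out the common factor 7t, then factor the remaining trinomial.

7t(4t+9)(t+2)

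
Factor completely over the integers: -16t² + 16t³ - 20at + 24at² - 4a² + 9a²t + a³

(a + 4t)(a + 4t - 4)(a + t)

Group: a(a² + 8at - 4a + 16t² - 16t) + t(a² + 8at - 4a + 16t² - 16t); both groups contain (a² + 8at - 4a + 16t² - 16t), so (a + t) is a factor with cofactor a² + 8at - 4a + 16t² - 16t.
The cofactor groups again: a² + 8at - 4a + 16t² - 16t = a(a + 4t - 4) + 4t(a + 4t - 4); both groups contain (a + 4t - 4), giving (a + 4t)(a + 4t - 4).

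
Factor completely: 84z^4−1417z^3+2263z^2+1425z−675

(3z−1)(4z−9)(7z+5)(z−15)

Trying the rational-root candidates, z = 15 is a root, so (z−15) is a factor; dividing leaves 84z^3−157z^2−92z+45.
Continuing, z = 1/3 is a root, so (3z−1) is a factor; dividing leaves 28z^2−43z−45.
The remaining quadratic factors as (4z−9)(7z+5).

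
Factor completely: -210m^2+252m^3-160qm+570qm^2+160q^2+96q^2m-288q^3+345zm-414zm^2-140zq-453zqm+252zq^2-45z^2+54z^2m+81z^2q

Group: z(81zq+54zm-45z-72q^2-102qm+40q-36m^2+30m) + (4q-7m)(81zq+54zm-45z-72q^2-102qm+40q-36m^2+30m); both groups contain (81zq+54zm-45z-72q^2-102qm+40q-36m^2+30m), so (z+4q-7m) is a factor with cofactor 81zq+54zm-45z-72q^2-102qm+40q-36m^2+30m.
The cofactor groups again: 81zq+54zm-45z-72q^2-102qm+40q-36m^2+30m = 9z(9q+6m-5) + (-8q-6m)(9q+6m-5); both groups contain (9q+6m-5), giving (9z-8q-6m)(9q+6m-5).

(9z-8q-6m)(z+4q-7m)(9q+6m-5)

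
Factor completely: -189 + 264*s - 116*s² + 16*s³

(2*s - 3)*(2*s - 7)*(4*s - 9)

By the rational root theorem, s = 3/2 is a root, giving the factor (2*s - 3) and quotient 8*s² - 46*s + 63.
The remaining quadratic factors as (4*s - 9)(2*s - 7).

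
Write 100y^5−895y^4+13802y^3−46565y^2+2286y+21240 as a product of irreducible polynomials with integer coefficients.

Trying the rational-root candidates, y = 15/4 is a root, so (4y−15) divides it; the quotient is 25y^4−130y^3+2963y^2−530y−1416.
Then y = −3/5 is a root, so (5y+3) is a factor; dividing leaves 5y^3−29y^2+610y−472.
Continuing, y = 4/5 is a root, so (5y−4) is a factor; dividing leaves y^2−5y+118.
The quadratic y^2−5y+118 has discriminant −447 < 0 and is irreducible over ℤ.

(4y−15)(5y+3)(5y−4)(y^2−5y+118)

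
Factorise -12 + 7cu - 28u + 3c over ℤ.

Group as (7cu + 3c) + (-28u - 12) = c(7u + 3) - 4(7u + 3).
Both groups share the factor (7u + 3).

(7u + 3)(c - 4)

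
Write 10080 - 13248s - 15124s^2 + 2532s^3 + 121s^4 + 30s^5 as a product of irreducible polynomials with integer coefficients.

(2s - 1)(3s - 14)(5s + 6)(s^2 + 8s + 120)

Among the possible rational roots, s = -6/5 is a root, so (5s + 6) divides it; the quotient is 6s^4 + 17s^3 + 486s^2 - 3608s + 1680.
Then s = 1/2 is a root, so (2s - 1) divides it; the quotient is 3s^3 + 10s^2 + 248s - 1680.
Next, s = 14/3 is a root, giving the factor (3s - 14) and quotient s^2 + 8s + 120.
The quadratic s^2 + 8s + 120 has discriminant -416 < 0 and is irreducible over ℤ.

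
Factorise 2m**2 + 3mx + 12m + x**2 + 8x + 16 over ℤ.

(2m + x + 4)(m + x + 4)

Group: m(2m + x + 4) + (x + 4)(2m + x + 4); both groups contain (2m + x + 4).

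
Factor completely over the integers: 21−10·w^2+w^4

Substitute u = w^2 to get a quadratic in u, then factor.
w^2−3 is irreducible over ℤ (3 is not a perfect square).
w^2−7 is irreducible over ℤ (7 is not a perfect square).

(w^2−3)·(w^2−7)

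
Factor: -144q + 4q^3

Factor out 4q, leaving q^2 - 36, which is a difference of two squares.

4q(q + 6)(q - 6)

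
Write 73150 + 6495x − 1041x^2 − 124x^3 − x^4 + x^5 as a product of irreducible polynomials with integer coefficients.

(x + 7)(x − 10)(x − 11)(x^2 + 13x + 95)

Testing divisors of the constant over divisors of the leading coefficient, x = −7 is a root, so (x + 7) divides it; the quotient is x^4 − 8x^3 − 68x^2 − 565x + 10450.
Continuing, x = 10 is a root, so (x − 10) is a factor; dividing leaves x^3 + 2x^2 − 48x − 1045.
Then x = 11 is a root, giving the factor (x − 11) and quotient x^2 + 13x + 95.
The quadratic x^2 + 13x + 95 has discriminant −211 < 0 and is irreducible over ℤ.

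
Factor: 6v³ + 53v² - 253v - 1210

Among the possible rational roots, v = -10/3 is a root, so (3v + 10) divides it; the quotient is 2v² + 11v - 121.
The remaining quadratic factors as (v + 11)(2v - 11).

(2v - 11)(3v + 10)(v + 11)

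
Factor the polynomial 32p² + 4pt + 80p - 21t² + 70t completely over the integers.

(4p - 3t + 10)(8p + 7t)

Group: 8p(4p - 3t + 10) + 7t(4p - 3t + 10); both groups contain (4p - 3t + 10).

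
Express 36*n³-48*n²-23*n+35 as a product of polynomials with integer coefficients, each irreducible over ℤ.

Among the possible rational roots, n = 1 is a root, so (n-1) is a factor; dividing leaves 36*n²-12*n-35.
The remaining quadratic factors as (6*n-7)(6*n+5).

(6*n+5)*(6*n-7)*(n-1)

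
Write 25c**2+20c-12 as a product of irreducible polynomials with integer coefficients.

Need a pair with product 25·(-12) = -300 and sum 20: that's 30 and -10.
Split the middle term: 25c**2+30c - 10c-12 = 5c(5c+6) - 2(5c+6).

(5c+6)(5c-2)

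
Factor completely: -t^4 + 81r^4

(3r + t)(3r - t)(9r^2 + t^2)

Difference of squares twice: with A = 3r and B = t, A⁴ − B⁴ = (A² − B²)(A² + B²), and A² − B² factors again.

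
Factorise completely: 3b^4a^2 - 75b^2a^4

Every term has a factor of 3b^2a^2. Then b^2 - 25a^2 = (b)² − (5a)².

3a^2b^2(b - 5a)(b + 5a)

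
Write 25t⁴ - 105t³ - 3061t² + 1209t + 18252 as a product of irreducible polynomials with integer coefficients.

By the rational root theorem, t = -9 is a root, so (t + 9) is a factor; dividing leaves 25t³ - 330t² - 91t + 2028.
Then t = 13 is a root, so (t - 13) divides it; the quotient is 25t² - 5t - 156.
The remaining quadratic factors as (5t - 13)(5t + 12).

(5t + 12)(5t - 13)(t + 9)(t - 13)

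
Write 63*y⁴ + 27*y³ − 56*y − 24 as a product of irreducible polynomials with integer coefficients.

Group as (63*y⁴ − 56*y) + (27*y³ − 24) = 7*y*(9*y³ − 8) + 3*(9*y³ − 8).
Both groups share the factor (9*y³ − 8).

(7*y + 3)*(9*y³ − 8)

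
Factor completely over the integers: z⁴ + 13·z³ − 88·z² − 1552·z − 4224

Among the possible rational roots, z = −4 is a root, so (z + 4) is a factor; dividing leaves z³ + 9·z² − 124·z − 1056.
Continuing, z = −12 is a root, giving the factor (z + 12) and quotient z² − 3·z − 88.
The remaining quadratic factors as (z + 8)(z − 11).

(z + 12)·(z + 4)·(z + 8)·(z − 11)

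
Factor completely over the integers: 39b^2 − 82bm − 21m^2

Group: 3b(13b + 3m) − 7m(13b + 3m); both groups contain (13b + 3m).

(13b + 3m)(3b − 7m)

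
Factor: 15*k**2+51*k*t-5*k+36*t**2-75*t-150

Group: 3*k*(5*k+12*t+15) + (3*t-10)*(5*k+12*t+15); both groups contain (5*k+12*t+15).

(3*k+3*t-10)*(5*k+12*t+15)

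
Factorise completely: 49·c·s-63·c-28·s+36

Group as (49·c·s-63·c) + (-28·s+36) = 7·c·(7·s-9) - 4·(7·s-9).
Both groups share the factor (7·s-9).

(7·c-4)·(7·s-9)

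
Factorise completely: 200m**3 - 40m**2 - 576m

8m(5m + 8)(5m - 9)

Pull out the common factor 8m, then factor the remaining trinomial.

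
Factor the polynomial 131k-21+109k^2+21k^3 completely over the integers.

Testing divisors of the constant over divisors of the leading coefficient, k = -7/3 is a root, so (3k+7) divides it; the quotient is 7k^2+20k-3.
The remaining quadratic factors as (k+3)(7k-1).

(3k+7)(7k-1)(k+3)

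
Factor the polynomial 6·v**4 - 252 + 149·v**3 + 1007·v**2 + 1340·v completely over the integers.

(6·v - 1)·(v + 14)·(v + 2)·(v + 9)

Testing divisors of the constant over divisors of the leading coefficient, v = -14 is a root, giving the factor (v + 14) and quotient 6·v**3 + 65·v**2 + 97·v - 18.
Then v = -2 is a root, so (v + 2) divides it; the quotient is 6·v**2 + 53·v - 9.
The remaining quadratic factors as (v + 9)(6·v - 1).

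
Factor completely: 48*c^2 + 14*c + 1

(6*c + 1)*(8*c + 1)

Need a pair with product 48·1 = 48 and sum 14: that's 8 and 6.
Split the middle term: 48*c^2 + 8*c + 6*c + 1 = 8*c*(6*c + 1) + (6*c + 1).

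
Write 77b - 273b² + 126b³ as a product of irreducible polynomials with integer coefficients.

7b(3b - 1)(6b - 11)

Pull out the common factor 7b, then factor the remaining trinomial.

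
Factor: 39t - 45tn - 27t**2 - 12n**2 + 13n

-(9t + 12n - 13)(3t + n)

Group: -9t(3t + n) + (-12n + 13)(3t + n); both groups contain (3t + n).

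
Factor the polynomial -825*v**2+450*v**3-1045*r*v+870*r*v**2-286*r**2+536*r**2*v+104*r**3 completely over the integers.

Group: 2*r*(52*r**2+138*r*v-143*r+90*v**2-165*v) + 5*v*(52*r**2+138*r*v-143*r+90*v**2-165*v); both groups contain (52*r**2+138*r*v-143*r+90*v**2-165*v), so (2*r+5*v) is a factor with cofactor 52*r**2+138*r*v-143*r+90*v**2-165*v.
The cofactor groups again: 52*r**2+138*r*v-143*r+90*v**2-165*v = 4*r*(13*r+15*v) + (6*v-11)*(13*r+15*v); both groups contain (13*r+15*v), giving (4*r+6*v-11)*(13*r+15*v).

(13*r+15*v)*(2*r+5*v)*(4*r+6*v-11)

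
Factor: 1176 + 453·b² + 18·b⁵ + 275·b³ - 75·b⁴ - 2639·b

(2·b - 1)·(3·b + 8)·(3·b - 7)·(b² - 4·b + 21)

Testing divisors of the constant over divisors of the leading coefficient, b = 1/2 is a root, so (2·b - 1) divides it; the quotient is 9·b⁴ - 33·b³ + 121·b² + 287·b - 1176.
Continuing, b = -8/3 is a root, so (3·b + 8) divides it; the quotient is 3·b³ - 19·b² + 91·b - 147.
Next, b = 7/3 is a root, so (3·b - 7) divides it; the quotient is b² - 4·b + 21.
The quadratic b² - 4·b + 21 has discriminant -68 < 0 and is irreducible over ℤ.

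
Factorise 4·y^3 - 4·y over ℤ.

4·y·(y + 1)·(y - 1)

Factor out 4·y, leaving y^2 - 1, which is a difference of two squares.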